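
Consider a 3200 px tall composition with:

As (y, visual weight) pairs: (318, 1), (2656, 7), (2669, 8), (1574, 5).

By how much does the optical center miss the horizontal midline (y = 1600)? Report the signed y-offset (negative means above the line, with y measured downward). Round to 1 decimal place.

Weights sum to 1 + 7 + 8 + 5 = 21.
y-moment: 1·318 + 7·2656 + 8·2669 + 5·1574 = 48132; centroid 48132/21 ≈ 2292.00.
Offset from y = 1600: 2292.00 − 1600 ≈ 692.00.

≈ 692.0 px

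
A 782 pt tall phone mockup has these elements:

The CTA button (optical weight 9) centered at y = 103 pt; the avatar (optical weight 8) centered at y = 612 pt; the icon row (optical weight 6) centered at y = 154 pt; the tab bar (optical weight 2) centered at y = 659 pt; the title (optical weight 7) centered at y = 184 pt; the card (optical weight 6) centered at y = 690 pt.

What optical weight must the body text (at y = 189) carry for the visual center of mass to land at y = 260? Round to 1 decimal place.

w ≈ 50.9

Known weights sum to 9 + 8 + 6 + 2 + 7 + 6 = 38; their moment is 9·103 + 8·612 + 6·154 + 2·659 + 7·184 + 6·690 = 13493.
For the centroid to hit 260: (13493 + w·189) / (38 + w) = 260.
So w = (260·38 − 13493)/(189 − 260) = -3613/-71 ≈ 50.89.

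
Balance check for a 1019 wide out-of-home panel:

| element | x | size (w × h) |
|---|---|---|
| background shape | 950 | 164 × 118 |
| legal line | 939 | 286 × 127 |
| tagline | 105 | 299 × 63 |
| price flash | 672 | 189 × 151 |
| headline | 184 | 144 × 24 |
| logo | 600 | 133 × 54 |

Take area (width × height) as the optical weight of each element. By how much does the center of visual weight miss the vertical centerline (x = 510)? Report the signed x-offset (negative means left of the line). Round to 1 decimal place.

Areas: background shape 164·118 = 19352, legal line 286·127 = 36322, tagline 299·63 = 18837, price flash 189·151 = 28539, headline 144·24 = 3456, logo 133·54 = 7182. Total weight = 113688.
x-moment: 19352·950 + 36322·939 + 18837·105 + 28539·672 + 3456·184 + 7182·600 = 78591955; centroid 78591955/113688 ≈ 691.30.
Against x = 510, that's 691.30 − 510 = 181.30.

≈ 181.3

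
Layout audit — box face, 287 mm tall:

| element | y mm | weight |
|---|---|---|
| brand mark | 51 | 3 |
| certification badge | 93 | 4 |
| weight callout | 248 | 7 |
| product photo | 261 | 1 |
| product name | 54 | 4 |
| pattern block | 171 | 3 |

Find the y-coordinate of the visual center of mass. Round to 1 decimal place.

Total weight = 3 + 4 + 7 + 1 + 4 + 3 = 22.
y: moment 3251 / weight 22 ≈ 147.77

y ≈ 147.8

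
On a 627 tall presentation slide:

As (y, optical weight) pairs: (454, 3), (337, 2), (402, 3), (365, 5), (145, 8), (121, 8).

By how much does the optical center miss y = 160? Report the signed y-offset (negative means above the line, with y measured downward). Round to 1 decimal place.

≈ 88.1

Σw = 3 + 2 + 3 + 5 + 8 + 8 = 29.
Σw·y = 7195; ȳ = 7195/29 ≈ 248.10.
Against y = 160, that's 248.10 − 160 = 88.10.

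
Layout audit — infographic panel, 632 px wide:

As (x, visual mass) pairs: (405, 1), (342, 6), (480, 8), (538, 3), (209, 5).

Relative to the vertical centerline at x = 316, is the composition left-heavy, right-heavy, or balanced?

Total weight = 1 + 6 + 8 + 3 + 5 = 23.
x: (1·405 + 6·342 + 8·480 + 3·538 + 5·209) / 23 = 8956 / 23 ≈ 389.39
Since 389.4 is right of 316, the composition reads right-heavy.

right-heavy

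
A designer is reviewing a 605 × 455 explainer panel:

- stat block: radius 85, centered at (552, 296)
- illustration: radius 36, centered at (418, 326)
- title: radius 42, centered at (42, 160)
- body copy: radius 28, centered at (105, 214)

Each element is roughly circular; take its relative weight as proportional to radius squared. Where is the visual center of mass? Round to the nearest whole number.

r² weights: stat block 85² = 7225, illustration 36² = 1296, title 42² = 1764, body copy 28² = 784. Total = 11069.
Σw·x = 7225·552 + 1296·418 + 1764·42 + 784·105 = 4686336, so x̄ = 4686336/11069 ≈ 423.37.
Σw·y = 7225·296 + 1296·326 + 1764·160 + 784·214 = 3011112, so ȳ = 3011112/11069 ≈ 272.03.

(423, 272)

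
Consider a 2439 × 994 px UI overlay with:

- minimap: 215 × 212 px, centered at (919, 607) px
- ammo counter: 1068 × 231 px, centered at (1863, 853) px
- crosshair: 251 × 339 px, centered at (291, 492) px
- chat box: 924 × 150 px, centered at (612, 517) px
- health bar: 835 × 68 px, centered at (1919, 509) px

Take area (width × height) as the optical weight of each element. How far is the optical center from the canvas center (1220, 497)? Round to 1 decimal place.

≈ 171.5 px

Areas → weights: minimap 215·212 = 45580, ammo counter 1068·231 = 246708, crosshair 251·339 = 85089, chat box 924·150 = 138600, health bar 835·68 = 56780; Σw = 572757.
x: (45580·919 + 246708·1863 + 85089·291 + 138600·612 + 56780·1919) / 572757 = 720049943 / 572757 ≈ 1257.16
y: (45580·607 + 246708·853 + 85089·492 + 138600·517 + 56780·509) / 572757 = 380529992 / 572757 ≈ 664.38
Offset from (1220, 497): Δx ≈ 37.16, Δy ≈ 167.38; distance = √(Δx² + Δy²) ≈ 171.46.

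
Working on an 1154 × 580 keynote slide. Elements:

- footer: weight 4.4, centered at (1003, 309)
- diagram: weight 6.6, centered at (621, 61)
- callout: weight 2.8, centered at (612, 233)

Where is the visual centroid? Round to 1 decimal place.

Weights sum to 4.4 + 6.6 + 2.8 = 13.8.
x-moment: 4.4·1003 + 6.6·621 + 2.8·612 = 10225.4; centroid 10225.4/13.8 ≈ 740.97.
y-moment: 4.4·309 + 6.6·61 + 2.8·233 = 2414.6; centroid 2414.6/13.8 ≈ 174.97.

(741.0, 175.0)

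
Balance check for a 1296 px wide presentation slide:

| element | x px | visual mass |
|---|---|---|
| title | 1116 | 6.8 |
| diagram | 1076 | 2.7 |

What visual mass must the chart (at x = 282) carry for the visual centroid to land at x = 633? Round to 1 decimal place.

w ≈ 12.8

Existing Σw = 9.5 (6.8 + 2.7); existing moment 6.8·1116 + 2.7·1076 = 10494.0.
Set Σw·x/Σw = 633: (10494.0 + 282w) = 633·(9.5 + w).
So w = (633·9.5 − 10494.0)/(282 − 633) = -4480.5/-351 ≈ 12.76.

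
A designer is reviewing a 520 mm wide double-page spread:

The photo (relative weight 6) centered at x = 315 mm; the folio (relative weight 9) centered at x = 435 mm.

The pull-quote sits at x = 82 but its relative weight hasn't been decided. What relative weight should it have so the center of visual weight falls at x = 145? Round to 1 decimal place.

Existing Σw = 15 (6 + 9); existing moment 6·315 + 9·435 = 5805.
Set Σw·x/Σw = 145: (5805 + 82w) = 145·(15 + w).
Solving: w = (145·15 − 5805) / (82 − 145) = -3630 / -63 ≈ 57.62.

w ≈ 57.6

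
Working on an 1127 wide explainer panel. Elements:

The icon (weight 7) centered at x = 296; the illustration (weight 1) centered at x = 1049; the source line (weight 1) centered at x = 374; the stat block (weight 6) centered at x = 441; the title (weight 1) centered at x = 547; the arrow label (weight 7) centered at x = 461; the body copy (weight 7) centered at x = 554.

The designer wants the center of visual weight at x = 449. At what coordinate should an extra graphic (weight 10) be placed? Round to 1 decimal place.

x ≈ 416.7

New total weight: (7 + 1 + 1 + 6 + 1 + 7 + 7) + 10 = 40.
Along x: (13793 + 10·x) / 40 = 449 (existing moment 7·296 + 1·1049 + 1·374 + 6·441 + 1·547 + 7·461 + 7·554 = 13793) ⇒ x = (17960 − 13793) / 10 ≈ 416.70.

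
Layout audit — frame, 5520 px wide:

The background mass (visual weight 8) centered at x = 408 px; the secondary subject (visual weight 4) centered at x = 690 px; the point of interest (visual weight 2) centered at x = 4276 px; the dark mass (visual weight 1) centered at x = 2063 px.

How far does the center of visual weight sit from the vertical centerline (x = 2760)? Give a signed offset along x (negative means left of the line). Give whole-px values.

Weights sum to 8 + 4 + 2 + 1 = 15.
x-moment: 8·408 + 4·690 + 2·4276 + 1·2063 = 16639; centroid 16639/15 ≈ 1109.27.
Difference: 1109.27 − 2760 ≈ -1650.73.

≈ -1651 px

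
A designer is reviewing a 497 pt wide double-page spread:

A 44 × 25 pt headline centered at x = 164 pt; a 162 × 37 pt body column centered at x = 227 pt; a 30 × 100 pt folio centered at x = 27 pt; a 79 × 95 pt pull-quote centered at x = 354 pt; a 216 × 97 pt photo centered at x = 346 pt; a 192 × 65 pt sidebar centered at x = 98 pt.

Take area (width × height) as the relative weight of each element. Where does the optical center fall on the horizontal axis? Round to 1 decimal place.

x ≈ 249.9

Areas: headline 44·25 = 1100, body column 162·37 = 5994, folio 30·100 = 3000, pull-quote 79·95 = 7505, photo 216·97 = 20952, sidebar 192·65 = 12480. Total weight = 51031.
x-moment: 1100·164 + 5994·227 + 3000·27 + 7505·354 + 20952·346 + 12480·98 = 12751240; centroid 12751240/51031 ≈ 249.87.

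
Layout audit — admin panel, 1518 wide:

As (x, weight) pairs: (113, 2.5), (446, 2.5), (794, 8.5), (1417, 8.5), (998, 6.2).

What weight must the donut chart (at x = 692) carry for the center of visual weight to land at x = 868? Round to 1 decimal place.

Existing Σw = 28.2 (2.5 + 2.5 + 8.5 + 8.5 + 6.2); existing moment 2.5·113 + 2.5·446 + 8.5·794 + 8.5·1417 + 6.2·998 = 26378.6.
Set Σw·x/Σw = 868: (26378.6 + 692w) = 868·(28.2 + w).
So w = (868·28.2 − 26378.6)/(692 − 868) = -1901.0/-176 ≈ 10.80.

w ≈ 10.8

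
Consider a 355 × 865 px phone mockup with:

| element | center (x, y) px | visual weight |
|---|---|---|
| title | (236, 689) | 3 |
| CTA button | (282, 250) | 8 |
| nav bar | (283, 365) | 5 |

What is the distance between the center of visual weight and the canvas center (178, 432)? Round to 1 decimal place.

≈ 115.0 px

Total weight = 3 + 8 + 5 = 16.
x: (3·236 + 8·282 + 5·283) / 16 = 4379 / 16 ≈ 273.69
y: (3·689 + 8·250 + 5·365) / 16 = 5892 / 16 ≈ 368.25
Relative to (178, 432): Δ = (95.69, -63.75); |Δ| = √(95.69² + -63.75²) ≈ 114.98.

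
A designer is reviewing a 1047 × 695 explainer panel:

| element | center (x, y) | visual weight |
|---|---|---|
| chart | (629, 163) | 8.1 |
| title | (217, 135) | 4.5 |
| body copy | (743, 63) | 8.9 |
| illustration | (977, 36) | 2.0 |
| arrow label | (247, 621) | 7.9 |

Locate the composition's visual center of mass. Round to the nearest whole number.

(528, 238)

Σw = 8.1 + 4.5 + 8.9 + 2.0 + 7.9 = 31.4.
x: (8.1·629 + 4.5·217 + 8.9·743 + 2.0·977 + 7.9·247) / 31.4 = 16589.4 / 31.4 ≈ 528.32
y: (8.1·163 + 4.5·135 + 8.9·63 + 2.0·36 + 7.9·621) / 31.4 = 7466.4 / 31.4 ≈ 237.78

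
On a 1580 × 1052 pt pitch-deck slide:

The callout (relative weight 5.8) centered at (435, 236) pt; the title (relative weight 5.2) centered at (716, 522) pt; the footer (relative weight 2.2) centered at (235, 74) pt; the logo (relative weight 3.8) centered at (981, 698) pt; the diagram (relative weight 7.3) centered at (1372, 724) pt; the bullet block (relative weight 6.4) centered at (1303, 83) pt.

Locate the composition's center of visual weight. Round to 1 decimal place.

Σw = 5.8 + 5.2 + 2.2 + 3.8 + 7.3 + 6.4 = 30.7.
Σw·x = 28845.8; x̄ = 28845.8/30.7 ≈ 939.60.
y: moment 12714.8 / weight 30.7 ≈ 414.16

(939.6, 414.2)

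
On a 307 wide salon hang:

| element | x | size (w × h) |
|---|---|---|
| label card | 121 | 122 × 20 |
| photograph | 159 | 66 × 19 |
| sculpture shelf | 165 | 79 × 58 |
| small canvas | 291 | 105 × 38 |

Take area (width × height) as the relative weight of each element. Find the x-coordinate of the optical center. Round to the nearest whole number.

Taking area as weight: label card 122·20 = 2440, photograph 66·19 = 1254, sculpture shelf 79·58 = 4582, small canvas 105·38 = 3990. Sum 12266.
Σw·x = 2440·121 + 1254·159 + 4582·165 + 3990·291 = 2411746, so x̄ = 2411746/12266 ≈ 196.62.

x ≈ 197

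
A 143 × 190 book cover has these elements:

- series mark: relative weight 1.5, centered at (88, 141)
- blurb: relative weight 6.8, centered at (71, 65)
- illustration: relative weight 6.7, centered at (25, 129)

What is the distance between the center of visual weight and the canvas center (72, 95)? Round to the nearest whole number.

≈ 21

Total weight = 1.5 + 6.8 + 6.7 = 15.0.
x-moment: 1.5·88 + 6.8·71 + 6.7·25 = 782.3; centroid 782.3/15.0 ≈ 52.15.
y-moment: 1.5·141 + 6.8·65 + 6.7·129 = 1517.8; centroid 1517.8/15.0 ≈ 101.19.
From (72, 95): dx = -19.85, dy = 6.19, so the distance is √(dx²+dy²) ≈ 20.79.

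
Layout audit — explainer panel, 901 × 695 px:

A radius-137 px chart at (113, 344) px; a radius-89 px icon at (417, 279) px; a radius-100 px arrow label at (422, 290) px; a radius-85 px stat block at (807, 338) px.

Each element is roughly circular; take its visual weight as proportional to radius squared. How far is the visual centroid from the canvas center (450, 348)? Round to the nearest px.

r² weights: chart 137² = 18769, icon 89² = 7921, arrow label 100² = 10000, stat block 85² = 7225. Total = 43915.
x: (18769·113 + 7921·417 + 10000·422 + 7225·807) / 43915 = 15474529 / 43915 ≈ 352.37
y: (18769·344 + 7921·279 + 10000·290 + 7225·338) / 43915 = 14008545 / 43915 ≈ 318.99
From (450, 348): dx = -97.63, dy = -29.01, so the distance is √(dx²+dy²) ≈ 101.84.

≈ 102 px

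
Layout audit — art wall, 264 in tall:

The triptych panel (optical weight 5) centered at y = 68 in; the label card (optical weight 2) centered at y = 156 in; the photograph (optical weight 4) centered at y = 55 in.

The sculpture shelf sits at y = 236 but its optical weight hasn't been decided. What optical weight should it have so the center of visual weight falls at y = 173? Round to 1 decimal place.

Existing Σw = 11 (5 + 2 + 4); existing moment 5·68 + 2·156 + 4·55 = 872.
Set Σw·y/Σw = 173: (872 + 236w) = 173·(11 + w).
Solving: w = (173·11 − 872) / (236 − 173) = 1031 / 63 ≈ 16.37.

w ≈ 16.4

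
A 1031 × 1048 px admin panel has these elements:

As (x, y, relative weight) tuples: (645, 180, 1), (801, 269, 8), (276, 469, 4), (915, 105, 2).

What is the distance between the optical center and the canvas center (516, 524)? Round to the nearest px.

≈ 274 px

Total weight = 1 + 8 + 4 + 2 = 15.
x-moment: 1·645 + 8·801 + 4·276 + 2·915 = 9987; centroid 9987/15 ≈ 665.80.
y-moment: 1·180 + 8·269 + 4·469 + 2·105 = 4418; centroid 4418/15 ≈ 294.53.
From (516, 524): dx = 149.80, dy = -229.47, so the distance is √(dx²+dy²) ≈ 274.03.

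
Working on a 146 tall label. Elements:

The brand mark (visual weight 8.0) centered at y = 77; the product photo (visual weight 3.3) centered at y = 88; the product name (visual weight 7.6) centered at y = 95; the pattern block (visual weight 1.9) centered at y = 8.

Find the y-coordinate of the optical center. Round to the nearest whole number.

y ≈ 79

Weights sum to 8.0 + 3.3 + 7.6 + 1.9 = 20.8.
Σw·y = 8.0·77 + 3.3·88 + 7.6·95 + 1.9·8 = 1643.6, so ȳ = 1643.6/20.8 ≈ 79.02.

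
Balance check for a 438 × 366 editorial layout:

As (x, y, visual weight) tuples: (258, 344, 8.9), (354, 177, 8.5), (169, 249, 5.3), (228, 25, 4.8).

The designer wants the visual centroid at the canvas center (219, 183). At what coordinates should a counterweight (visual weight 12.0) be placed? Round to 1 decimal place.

(112.9, 101.9)

With the counterweight, Σw becomes 8.9 + 8.5 + 5.3 + 4.8 + 12.0 = 39.5.
Along x: (7295.3 + 12.0·x) / 39.5 = 219 (existing moment 8.9·258 + 8.5·354 + 5.3·169 + 4.8·228 = 7295.3) ⇒ x = (8650.5 − 7295.3) / 12.0 ≈ 112.93.
Along y: (6005.8 + 12.0·y) / 39.5 = 183 (existing moment 8.9·344 + 8.5·177 + 5.3·249 + 4.8·25 = 6005.8) ⇒ y = (7228.5 − 6005.8) / 12.0 ≈ 101.89.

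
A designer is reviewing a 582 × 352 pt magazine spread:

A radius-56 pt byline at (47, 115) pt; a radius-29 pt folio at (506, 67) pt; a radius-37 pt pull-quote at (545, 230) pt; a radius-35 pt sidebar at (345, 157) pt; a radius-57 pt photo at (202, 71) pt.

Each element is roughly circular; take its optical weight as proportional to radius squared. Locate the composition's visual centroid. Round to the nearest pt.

r² weights: byline 56² = 3136, folio 29² = 841, pull-quote 37² = 1369, sidebar 35² = 1225, photo 57² = 3249. Total = 9820.
Σw·x = 3136·47 + 841·506 + 1369·545 + 1225·345 + 3249·202 = 2397966, so x̄ = 2397966/9820 ≈ 244.19.
Σw·y = 3136·115 + 841·67 + 1369·230 + 1225·157 + 3249·71 = 1154861, so ȳ = 1154861/9820 ≈ 117.60.

(244, 118)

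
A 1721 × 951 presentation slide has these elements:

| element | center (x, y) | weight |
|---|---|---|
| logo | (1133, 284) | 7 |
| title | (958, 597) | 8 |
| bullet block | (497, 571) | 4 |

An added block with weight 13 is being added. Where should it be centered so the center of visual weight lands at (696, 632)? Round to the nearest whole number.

New total weight: (7 + 8 + 4) + 13 = 32.
x: need Σw·x = 32·696 = 22272. Existing = 7·1133 + 8·958 + 4·497 = 17583. Remainder 4689 / 13 ≈ 360.69.
y: need Σw·y = 32·632 = 20224. Existing = 7·284 + 8·597 + 4·571 = 9048. Remainder 11176 / 13 ≈ 859.69.

(361, 860)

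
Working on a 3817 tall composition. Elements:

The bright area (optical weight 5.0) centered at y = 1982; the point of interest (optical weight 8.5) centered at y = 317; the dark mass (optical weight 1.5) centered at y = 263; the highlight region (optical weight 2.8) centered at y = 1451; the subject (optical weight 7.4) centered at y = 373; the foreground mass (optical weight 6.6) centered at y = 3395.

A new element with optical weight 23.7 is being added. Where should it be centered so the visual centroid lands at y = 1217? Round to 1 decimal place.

With the new element, Σw becomes 5.0 + 8.5 + 1.5 + 2.8 + 7.4 + 6.6 + 23.7 = 55.5.
Along y: (42229.0 + 23.7·y) / 55.5 = 1217 (existing moment 5.0·1982 + 8.5·317 + 1.5·263 + 2.8·1451 + 7.4·373 + 6.6·3395 = 42229.0) ⇒ y = (67543.5 − 42229.0) / 23.7 ≈ 1068.12.

y ≈ 1068.1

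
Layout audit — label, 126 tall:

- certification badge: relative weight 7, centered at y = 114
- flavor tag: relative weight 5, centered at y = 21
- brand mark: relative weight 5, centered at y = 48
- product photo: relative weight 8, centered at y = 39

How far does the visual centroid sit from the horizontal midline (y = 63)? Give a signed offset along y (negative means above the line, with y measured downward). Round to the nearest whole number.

Σw = 7 + 5 + 5 + 8 = 25.
y: (7·114 + 5·21 + 5·48 + 8·39) / 25 = 1455 / 25 ≈ 58.20
Against y = 63, that's 58.20 − 63 = -4.80.

≈ -5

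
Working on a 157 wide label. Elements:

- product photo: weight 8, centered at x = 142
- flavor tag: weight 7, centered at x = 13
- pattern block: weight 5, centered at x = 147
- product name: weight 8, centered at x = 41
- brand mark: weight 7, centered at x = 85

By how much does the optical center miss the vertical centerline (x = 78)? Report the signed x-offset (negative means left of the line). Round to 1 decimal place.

Σw = 8 + 7 + 5 + 8 + 7 = 35.
x: (8·142 + 7·13 + 5·147 + 8·41 + 7·85) / 35 = 2885 / 35 ≈ 82.43
Offset from x = 78: 82.43 − 78 ≈ 4.43.

≈ 4.4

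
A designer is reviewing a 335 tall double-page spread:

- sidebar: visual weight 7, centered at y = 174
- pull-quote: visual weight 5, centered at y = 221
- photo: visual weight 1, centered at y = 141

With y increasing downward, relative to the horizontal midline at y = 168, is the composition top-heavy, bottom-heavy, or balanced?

bottom-heavy

Weights sum to 7 + 5 + 1 = 13.
y: (7·174 + 5·221 + 1·141) / 13 = 2464 / 13 ≈ 189.54
Since 189.5 is below (larger y than) 168, the composition reads bottom-heavy.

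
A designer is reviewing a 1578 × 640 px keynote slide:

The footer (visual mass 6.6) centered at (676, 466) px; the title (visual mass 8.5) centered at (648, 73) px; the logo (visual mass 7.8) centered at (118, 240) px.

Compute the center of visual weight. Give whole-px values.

(476, 243)

Weights sum to 6.6 + 8.5 + 7.8 = 22.9.
x-moment: 6.6·676 + 8.5·648 + 7.8·118 = 10890.0; centroid 10890.0/22.9 ≈ 475.55.
y-moment: 6.6·466 + 8.5·73 + 7.8·240 = 5568.1; centroid 5568.1/22.9 ≈ 243.15.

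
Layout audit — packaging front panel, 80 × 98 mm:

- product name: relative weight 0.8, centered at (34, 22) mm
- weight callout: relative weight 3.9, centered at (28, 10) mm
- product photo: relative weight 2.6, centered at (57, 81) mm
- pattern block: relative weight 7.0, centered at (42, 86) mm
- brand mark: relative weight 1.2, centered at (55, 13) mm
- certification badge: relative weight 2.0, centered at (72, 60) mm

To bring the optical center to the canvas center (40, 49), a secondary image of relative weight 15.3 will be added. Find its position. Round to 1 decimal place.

(34.2, 39.4)

After adding the secondary image, total weight = 0.8 + 3.9 + 2.6 + 7.0 + 1.2 + 2.0 + 15.3 = 32.8.
x: need Σw·x = 32.8·40 = 1312.0. Existing = 0.8·34 + 3.9·28 + 2.6·57 + 7.0·42 + 1.2·55 + 2.0·72 = 788.6. Remainder 523.4 / 15.3 ≈ 34.21.
y: need Σw·y = 32.8·49 = 1607.2. Existing = 0.8·22 + 3.9·10 + 2.6·81 + 7.0·86 + 1.2·13 + 2.0·60 = 1004.8. Remainder 602.4 / 15.3 ≈ 39.37.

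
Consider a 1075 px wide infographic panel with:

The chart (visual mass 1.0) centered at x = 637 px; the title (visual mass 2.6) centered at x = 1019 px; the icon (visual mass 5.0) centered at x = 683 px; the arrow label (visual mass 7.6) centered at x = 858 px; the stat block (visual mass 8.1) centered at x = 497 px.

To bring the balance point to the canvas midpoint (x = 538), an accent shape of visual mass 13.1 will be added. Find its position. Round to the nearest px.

x ≈ 219

After adding the accent shape, total weight = 1.0 + 2.6 + 5.0 + 7.6 + 8.1 + 13.1 = 37.4.
Along x: (17247.9 + 13.1·x) / 37.4 = 538 (existing moment 1.0·637 + 2.6·1019 + 5.0·683 + 7.6·858 + 8.1·497 = 17247.9) ⇒ x = (20121.2 − 17247.9) / 13.1 ≈ 219.34.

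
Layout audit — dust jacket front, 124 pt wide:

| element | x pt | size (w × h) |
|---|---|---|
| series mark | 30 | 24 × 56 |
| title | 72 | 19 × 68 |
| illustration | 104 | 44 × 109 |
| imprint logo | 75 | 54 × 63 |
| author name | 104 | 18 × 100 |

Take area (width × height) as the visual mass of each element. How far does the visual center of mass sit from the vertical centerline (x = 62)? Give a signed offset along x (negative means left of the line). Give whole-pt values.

≈ 23 pt

Areas: series mark 24·56 = 1344, title 19·68 = 1292, illustration 44·109 = 4796, imprint logo 54·63 = 3402, author name 18·100 = 1800. Total weight = 12634.
x: (1344·30 + 1292·72 + 4796·104 + 3402·75 + 1800·104) / 12634 = 1074478 / 12634 ≈ 85.05
Offset from x = 62: 85.05 − 62 ≈ 23.05.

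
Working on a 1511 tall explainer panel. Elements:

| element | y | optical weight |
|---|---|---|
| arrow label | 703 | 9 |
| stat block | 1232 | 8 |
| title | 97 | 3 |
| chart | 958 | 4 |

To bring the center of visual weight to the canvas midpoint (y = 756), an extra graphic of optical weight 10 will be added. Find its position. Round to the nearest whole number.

y ≈ 540

With the extra graphic, Σw becomes 9 + 8 + 3 + 4 + 10 = 34.
Along y: (20306 + 10·y) / 34 = 756 (existing moment 9·703 + 8·1232 + 3·97 + 4·958 = 20306) ⇒ y = (25704 − 20306) / 10 ≈ 539.80.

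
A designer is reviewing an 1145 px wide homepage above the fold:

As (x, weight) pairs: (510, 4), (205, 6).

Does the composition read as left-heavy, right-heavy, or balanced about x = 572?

Weights sum to 4 + 6 = 10.
x: (4·510 + 6·205) / 10 = 3270 / 10 ≈ 327.00
327.0 lies left of the midline 572, so the layout is left-heavy.

left-heavy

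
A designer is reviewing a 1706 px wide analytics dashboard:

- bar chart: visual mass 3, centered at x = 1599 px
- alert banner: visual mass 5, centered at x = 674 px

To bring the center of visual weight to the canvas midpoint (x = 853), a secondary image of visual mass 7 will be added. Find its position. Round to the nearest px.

x ≈ 661

With the secondary image, Σw becomes 3 + 5 + 7 = 15.
x: target moment 15×853 = 12795; current 3·1599 + 5·674 = 8167; the secondary image supplies 4628, so x = 4628/7 ≈ 661.14.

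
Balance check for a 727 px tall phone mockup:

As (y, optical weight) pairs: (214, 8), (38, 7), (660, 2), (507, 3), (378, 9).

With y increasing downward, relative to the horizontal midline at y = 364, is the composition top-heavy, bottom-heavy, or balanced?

Total weight = 8 + 7 + 2 + 3 + 9 = 29.
y: (8·214 + 7·38 + 2·660 + 3·507 + 9·378) / 29 = 8221 / 29 ≈ 283.48
Since 283.5 is above (smaller y than) 364, the composition reads top-heavy.

top-heavy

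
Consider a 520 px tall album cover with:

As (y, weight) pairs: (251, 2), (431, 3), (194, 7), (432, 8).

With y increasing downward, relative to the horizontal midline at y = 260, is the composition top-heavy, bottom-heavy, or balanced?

Σw = 2 + 3 + 7 + 8 = 20.
Σw·y = 2·251 + 3·431 + 7·194 + 8·432 = 6609, so ȳ = 6609/20 ≈ 330.45.
Since 330.4 is below (larger y than) 260, the composition reads bottom-heavy.

bottom-heavy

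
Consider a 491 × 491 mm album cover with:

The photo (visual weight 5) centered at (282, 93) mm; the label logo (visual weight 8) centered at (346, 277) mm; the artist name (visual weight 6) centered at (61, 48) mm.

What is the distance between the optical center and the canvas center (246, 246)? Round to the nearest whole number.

Weights sum to 5 + 8 + 6 = 19.
x-moment: 5·282 + 8·346 + 6·61 = 4544; centroid 4544/19 ≈ 239.16.
y-moment: 5·93 + 8·277 + 6·48 = 2969; centroid 2969/19 ≈ 156.26.
Offset from (246, 246): Δx ≈ -6.84, Δy ≈ -89.74; distance = √(Δx² + Δy²) ≈ 90.00.

≈ 90 mm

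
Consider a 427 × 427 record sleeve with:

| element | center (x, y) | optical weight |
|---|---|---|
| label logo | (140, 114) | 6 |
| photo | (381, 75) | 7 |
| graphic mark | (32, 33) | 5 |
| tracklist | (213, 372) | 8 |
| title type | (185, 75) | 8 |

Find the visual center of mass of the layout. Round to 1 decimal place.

(201.5, 145.6)

Total weight = 6 + 7 + 5 + 8 + 8 = 34.
Σw·x = 6·140 + 7·381 + 5·32 + 8·213 + 8·185 = 6851, so x̄ = 6851/34 ≈ 201.50.
Σw·y = 6·114 + 7·75 + 5·33 + 8·372 + 8·75 = 4950, so ȳ = 4950/34 ≈ 145.59.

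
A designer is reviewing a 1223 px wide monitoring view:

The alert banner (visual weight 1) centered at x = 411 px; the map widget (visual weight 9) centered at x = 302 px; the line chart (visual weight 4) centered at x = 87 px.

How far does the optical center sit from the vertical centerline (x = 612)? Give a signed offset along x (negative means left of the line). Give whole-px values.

≈ -364 px

Total weight = 1 + 9 + 4 = 14.
x: (1·411 + 9·302 + 4·87) / 14 = 3477 / 14 ≈ 248.36
Against x = 612, that's 248.36 − 612 = -363.64.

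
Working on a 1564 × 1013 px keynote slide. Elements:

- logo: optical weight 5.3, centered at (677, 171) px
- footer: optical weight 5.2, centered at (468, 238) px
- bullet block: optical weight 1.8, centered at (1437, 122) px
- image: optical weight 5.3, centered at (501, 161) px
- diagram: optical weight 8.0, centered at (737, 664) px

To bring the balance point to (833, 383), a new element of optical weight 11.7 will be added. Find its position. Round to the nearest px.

New total weight: (5.3 + 5.2 + 1.8 + 5.3 + 8.0) + 11.7 = 37.3.
x: need Σw·x = 37.3·833 = 31070.9. Existing = 5.3·677 + 5.2·468 + 1.8·1437 + 5.3·501 + 8.0·737 = 17159.6. Remainder 13911.3 / 11.7 ≈ 1189.00.
y: need Σw·y = 37.3·383 = 14285.9. Existing = 5.3·171 + 5.2·238 + 1.8·122 + 5.3·161 + 8.0·664 = 8528.8. Remainder 5757.1 / 11.7 ≈ 492.06.

(1189, 492)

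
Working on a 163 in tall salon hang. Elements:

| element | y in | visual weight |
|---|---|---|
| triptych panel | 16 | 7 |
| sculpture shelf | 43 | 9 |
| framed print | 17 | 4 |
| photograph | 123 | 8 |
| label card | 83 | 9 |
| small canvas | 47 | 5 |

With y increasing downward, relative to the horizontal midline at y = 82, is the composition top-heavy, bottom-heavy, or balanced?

Weights sum to 7 + 9 + 4 + 8 + 9 + 5 = 42.
y: moment 2533 / weight 42 ≈ 60.31
60.3 lies above (smaller y than) the midline 82, so the layout is top-heavy.

top-heavy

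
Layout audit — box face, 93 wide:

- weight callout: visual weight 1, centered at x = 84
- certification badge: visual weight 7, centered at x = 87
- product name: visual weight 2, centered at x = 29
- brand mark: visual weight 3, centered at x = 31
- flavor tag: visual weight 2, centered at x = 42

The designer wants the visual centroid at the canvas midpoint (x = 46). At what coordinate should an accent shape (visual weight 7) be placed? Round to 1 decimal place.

With the accent shape, Σw becomes 1 + 7 + 2 + 3 + 2 + 7 = 22.
Along x: (928 + 7·x) / 22 = 46 (existing moment 1·84 + 7·87 + 2·29 + 3·31 + 2·42 = 928) ⇒ x = (1012 − 928) / 7 ≈ 12.00.

x ≈ 12.0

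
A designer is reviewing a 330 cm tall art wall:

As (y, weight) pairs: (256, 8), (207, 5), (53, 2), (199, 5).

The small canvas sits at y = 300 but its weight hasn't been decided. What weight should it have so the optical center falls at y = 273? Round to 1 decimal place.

w ≈ 47.3

Known weights sum to 8 + 5 + 2 + 5 = 20; their moment is 8·256 + 5·207 + 2·53 + 5·199 = 4184.
Set Σw·y/Σw = 273: (4184 + 300w) = 273·(20 + w).
Solving: w = (273·20 − 4184) / (300 − 273) = 1276 / 27 ≈ 47.26.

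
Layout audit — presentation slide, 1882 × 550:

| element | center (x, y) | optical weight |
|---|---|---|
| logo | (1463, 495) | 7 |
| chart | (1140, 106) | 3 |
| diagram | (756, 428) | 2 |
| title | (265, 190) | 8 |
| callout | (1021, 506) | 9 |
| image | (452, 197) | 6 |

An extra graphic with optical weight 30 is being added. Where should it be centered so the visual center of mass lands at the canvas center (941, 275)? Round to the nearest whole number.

After adding the extra graphic, total weight = 7 + 3 + 2 + 8 + 9 + 6 + 30 = 65.
Along x: (29194 + 30·x) / 65 = 941 (existing moment 7·1463 + 3·1140 + 2·756 + 8·265 + 9·1021 + 6·452 = 29194) ⇒ x = (61165 − 29194) / 30 ≈ 1065.70.
Along y: (11895 + 30·y) / 65 = 275 (existing moment 7·495 + 3·106 + 2·428 + 8·190 + 9·506 + 6·197 = 11895) ⇒ y = (17875 − 11895) / 30 ≈ 199.33.

(1066, 199)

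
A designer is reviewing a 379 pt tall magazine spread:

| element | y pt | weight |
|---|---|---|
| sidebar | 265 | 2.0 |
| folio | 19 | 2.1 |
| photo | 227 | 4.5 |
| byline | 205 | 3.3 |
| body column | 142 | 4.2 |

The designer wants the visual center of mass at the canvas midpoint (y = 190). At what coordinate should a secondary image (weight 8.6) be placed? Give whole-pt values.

y ≈ 213

New total weight: (2.0 + 2.1 + 4.5 + 3.3 + 4.2) + 8.6 = 24.7.
y: target moment 24.7×190 = 4693.0; current 2.0·265 + 2.1·19 + 4.5·227 + 3.3·205 + 4.2·142 = 2864.3; the secondary image supplies 1828.7, so y = 1828.7/8.6 ≈ 212.64.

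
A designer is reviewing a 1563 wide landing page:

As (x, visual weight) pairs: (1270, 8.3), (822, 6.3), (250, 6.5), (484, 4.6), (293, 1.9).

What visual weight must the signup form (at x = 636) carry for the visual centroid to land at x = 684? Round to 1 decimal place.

Known weights sum to 8.3 + 6.3 + 6.5 + 4.6 + 1.9 = 27.6; their moment is 8.3·1270 + 6.3·822 + 6.5·250 + 4.6·484 + 1.9·293 = 20127.7.
Balance at x = 684 requires (20127.7 + w·636) / (27.6 + w) = 684.
Rearranging, w·(636 − 684) = 684·27.6 − 20127.7 = -1249.3, so w ≈ -1249.3/-48 = 26.03.

w ≈ 26.0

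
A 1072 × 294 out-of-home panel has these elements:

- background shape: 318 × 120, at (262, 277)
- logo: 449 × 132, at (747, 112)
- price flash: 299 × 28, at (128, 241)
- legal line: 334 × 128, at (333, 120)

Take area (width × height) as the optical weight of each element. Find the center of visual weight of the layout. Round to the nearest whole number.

Areas: background shape 318·120 = 38160, logo 449·132 = 59268, price flash 299·28 = 8372, legal line 334·128 = 42752. Total weight = 148552.
Σw·x = 38160·262 + 59268·747 + 8372·128 + 42752·333 = 69579148, so x̄ = 69579148/148552 ≈ 468.38.
Σw·y = 38160·277 + 59268·112 + 8372·241 + 42752·120 = 24356228, so ȳ = 24356228/148552 ≈ 163.96.

(468, 164)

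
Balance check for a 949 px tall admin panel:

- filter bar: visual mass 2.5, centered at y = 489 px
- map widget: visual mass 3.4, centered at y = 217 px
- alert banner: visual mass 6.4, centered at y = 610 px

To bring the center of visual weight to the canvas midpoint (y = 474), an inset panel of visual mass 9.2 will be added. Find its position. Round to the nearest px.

New total weight: (2.5 + 3.4 + 6.4) + 9.2 = 21.5.
Along y: (5864.3 + 9.2·y) / 21.5 = 474 (existing moment 2.5·489 + 3.4·217 + 6.4·610 = 5864.3) ⇒ y = (10191.0 − 5864.3) / 9.2 ≈ 470.29.

y ≈ 470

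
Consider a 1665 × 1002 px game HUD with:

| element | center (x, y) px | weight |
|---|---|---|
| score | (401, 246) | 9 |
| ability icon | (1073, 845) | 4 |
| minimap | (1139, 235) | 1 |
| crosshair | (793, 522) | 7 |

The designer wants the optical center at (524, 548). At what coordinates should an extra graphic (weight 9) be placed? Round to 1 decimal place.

(125.4, 773.0)

With the extra graphic, Σw becomes 9 + 4 + 1 + 7 + 9 = 30.
x: target moment 30×524 = 15720; current 9·401 + 4·1073 + 1·1139 + 7·793 = 14591; the extra graphic supplies 1129, so x = 1129/9 ≈ 125.44.
y: target moment 30×548 = 16440; current 9·246 + 4·845 + 1·235 + 7·522 = 9483; the extra graphic supplies 6957, so y = 6957/9 ≈ 773.00.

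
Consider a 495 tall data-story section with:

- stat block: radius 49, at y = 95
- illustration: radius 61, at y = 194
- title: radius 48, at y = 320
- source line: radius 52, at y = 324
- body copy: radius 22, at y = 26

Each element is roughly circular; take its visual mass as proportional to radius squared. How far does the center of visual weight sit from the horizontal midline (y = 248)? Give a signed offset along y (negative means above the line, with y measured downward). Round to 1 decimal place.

r² weights: stat block 49² = 2401, illustration 61² = 3721, title 48² = 2304, source line 52² = 2704, body copy 22² = 484. Total = 11614.
y: (2401·95 + 3721·194 + 2304·320 + 2704·324 + 484·26) / 11614 = 2575929 / 11614 ≈ 221.80
Against y = 248, that's 221.80 − 248 = -26.20.

≈ -26.2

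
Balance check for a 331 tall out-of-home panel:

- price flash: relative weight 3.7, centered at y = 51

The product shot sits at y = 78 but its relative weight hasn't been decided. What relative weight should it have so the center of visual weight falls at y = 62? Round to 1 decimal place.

Known: weight 3.7 with moment 3.7·51 = 188.7.
Balance at y = 62 requires (188.7 + w·78) / (3.7 + w) = 62.
Rearranging, w·(78 − 62) = 62·3.7 − 188.7 = 40.7, so w ≈ 40.7/16 = 2.54.

w ≈ 2.5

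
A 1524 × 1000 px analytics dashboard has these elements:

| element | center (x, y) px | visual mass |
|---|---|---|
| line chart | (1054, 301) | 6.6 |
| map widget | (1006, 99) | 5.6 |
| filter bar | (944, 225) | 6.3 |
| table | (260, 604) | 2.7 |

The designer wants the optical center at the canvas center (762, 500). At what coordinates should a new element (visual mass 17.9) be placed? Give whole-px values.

(590, 780)

With the new element, Σw becomes 6.6 + 5.6 + 6.3 + 2.7 + 17.9 = 39.1.
x: target moment 39.1×762 = 29794.2; current 6.6·1054 + 5.6·1006 + 6.3·944 + 2.7·260 = 19239.2; the new element supplies 10555.0, so x = 10555.0/17.9 ≈ 589.66.
y: target moment 39.1×500 = 19550.0; current 6.6·301 + 5.6·99 + 6.3·225 + 2.7·604 = 5589.3; the new element supplies 13960.7, so y = 13960.7/17.9 ≈ 779.93.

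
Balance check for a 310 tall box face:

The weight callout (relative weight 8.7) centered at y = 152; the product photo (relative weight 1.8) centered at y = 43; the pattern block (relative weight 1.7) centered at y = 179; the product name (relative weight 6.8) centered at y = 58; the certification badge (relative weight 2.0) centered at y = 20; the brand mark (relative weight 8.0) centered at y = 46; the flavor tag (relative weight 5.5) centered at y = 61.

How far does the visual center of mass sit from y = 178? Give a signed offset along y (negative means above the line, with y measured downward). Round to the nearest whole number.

Weights sum to 8.7 + 1.8 + 1.7 + 6.8 + 2.0 + 8.0 + 5.5 = 34.5.
y: moment 2842.0 / weight 34.5 ≈ 82.38
Difference: 82.38 − 178 ≈ -95.62.

≈ -96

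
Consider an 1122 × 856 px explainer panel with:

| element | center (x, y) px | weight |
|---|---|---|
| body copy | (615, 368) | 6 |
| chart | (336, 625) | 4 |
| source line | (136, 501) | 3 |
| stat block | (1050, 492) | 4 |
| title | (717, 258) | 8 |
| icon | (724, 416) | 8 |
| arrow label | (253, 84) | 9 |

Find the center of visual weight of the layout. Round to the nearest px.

Weights sum to 6 + 4 + 3 + 4 + 8 + 8 + 9 = 42.
Σw·x = 6·615 + 4·336 + 3·136 + 4·1050 + 8·717 + 8·724 + 9·253 = 23447, so x̄ = 23447/42 ≈ 558.26.
Σw·y = 6·368 + 4·625 + 3·501 + 4·492 + 8·258 + 8·416 + 9·84 = 14327, so ȳ = 14327/42 ≈ 341.12.

(558, 341)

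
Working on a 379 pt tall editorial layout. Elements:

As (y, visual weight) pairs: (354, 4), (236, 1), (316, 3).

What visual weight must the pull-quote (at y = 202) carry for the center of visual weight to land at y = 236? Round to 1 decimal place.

Fixed elements: Σw = 4 + 1 + 3 = 8, Σw·y = 4·354 + 1·236 + 3·316 = 2600.
Set Σw·y/Σw = 236: (2600 + 202w) = 236·(8 + w).
Solving: w = (236·8 − 2600) / (202 − 236) = -712 / -34 ≈ 20.94.

w ≈ 20.9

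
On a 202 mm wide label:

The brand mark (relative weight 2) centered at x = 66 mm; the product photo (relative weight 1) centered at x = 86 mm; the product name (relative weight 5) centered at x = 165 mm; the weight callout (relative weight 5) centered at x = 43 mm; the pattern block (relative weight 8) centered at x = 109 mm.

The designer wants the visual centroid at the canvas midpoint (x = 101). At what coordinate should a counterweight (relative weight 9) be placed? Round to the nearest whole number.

x ≈ 100

New total weight: (2 + 1 + 5 + 5 + 8) + 9 = 30.
x: target moment 30×101 = 3030; current 2·66 + 1·86 + 5·165 + 5·43 + 8·109 = 2130; the counterweight supplies 900, so x = 900/9 ≈ 100.00.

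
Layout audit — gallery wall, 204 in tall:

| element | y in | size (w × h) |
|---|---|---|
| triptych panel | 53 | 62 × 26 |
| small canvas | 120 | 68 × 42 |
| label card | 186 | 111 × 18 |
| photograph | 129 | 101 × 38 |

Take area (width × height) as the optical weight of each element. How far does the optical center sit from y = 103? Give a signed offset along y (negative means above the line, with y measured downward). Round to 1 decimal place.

≈ 22.7 in

Areas → weights: triptych panel 62·26 = 1612, small canvas 68·42 = 2856, label card 111·18 = 1998, photograph 101·38 = 3838; Σw = 10304.
Σw·y = 1612·53 + 2856·120 + 1998·186 + 3838·129 = 1294886, so ȳ = 1294886/10304 ≈ 125.67.
Offset from y = 103: 125.67 − 103 ≈ 22.67.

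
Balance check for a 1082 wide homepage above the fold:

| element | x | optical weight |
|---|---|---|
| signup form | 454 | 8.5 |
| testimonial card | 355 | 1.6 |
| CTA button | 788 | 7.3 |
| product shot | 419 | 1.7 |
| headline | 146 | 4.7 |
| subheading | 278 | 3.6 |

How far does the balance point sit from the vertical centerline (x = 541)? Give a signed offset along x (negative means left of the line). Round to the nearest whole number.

Total weight = 8.5 + 1.6 + 7.3 + 1.7 + 4.7 + 3.6 = 27.4.
Σw·x = 8.5·454 + 1.6·355 + 7.3·788 + 1.7·419 + 4.7·146 + 3.6·278 = 12578.7, so x̄ = 12578.7/27.4 ≈ 459.08.
Difference: 459.08 − 541 ≈ -81.92.

≈ -82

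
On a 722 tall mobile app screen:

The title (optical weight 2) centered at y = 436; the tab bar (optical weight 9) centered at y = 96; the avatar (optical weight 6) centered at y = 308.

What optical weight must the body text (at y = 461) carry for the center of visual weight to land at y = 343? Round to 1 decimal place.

w ≈ 19.0

Known weights sum to 2 + 9 + 6 = 17; their moment is 2·436 + 9·96 + 6·308 = 3584.
Balance at y = 343 requires (3584 + w·461) / (17 + w) = 343.
So w = (343·17 − 3584)/(461 − 343) = 2247/118 ≈ 19.04.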